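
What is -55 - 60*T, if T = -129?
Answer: 7685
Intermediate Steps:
-55 - 60*T = -55 - 60*(-129) = -55 + 7740 = 7685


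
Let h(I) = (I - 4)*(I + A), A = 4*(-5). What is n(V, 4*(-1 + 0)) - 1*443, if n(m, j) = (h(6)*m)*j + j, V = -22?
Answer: -2911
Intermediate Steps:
A = -20
h(I) = (-20 + I)*(-4 + I) (h(I) = (I - 4)*(I - 20) = (-4 + I)*(-20 + I) = (-20 + I)*(-4 + I))
n(m, j) = j - 28*j*m (n(m, j) = ((80 + 6² - 24*6)*m)*j + j = ((80 + 36 - 144)*m)*j + j = (-28*m)*j + j = -28*j*m + j = j - 28*j*m)
n(V, 4*(-1 + 0)) - 1*443 = (4*(-1 + 0))*(1 - 28*(-22)) - 1*443 = (4*(-1))*(1 + 616) - 443 = -4*617 - 443 = -2468 - 443 = -2911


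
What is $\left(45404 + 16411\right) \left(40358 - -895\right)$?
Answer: $2550054195$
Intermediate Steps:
$\left(45404 + 16411\right) \left(40358 - -895\right) = 61815 \left(40358 + \left(968 - 73\right)\right) = 61815 \left(40358 + 895\right) = 61815 \cdot 41253 = 2550054195$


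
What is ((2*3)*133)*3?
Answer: 2394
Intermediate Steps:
((2*3)*133)*3 = (6*133)*3 = 798*3 = 2394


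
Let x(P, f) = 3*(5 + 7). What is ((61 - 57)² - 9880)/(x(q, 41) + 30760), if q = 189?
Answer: -2466/7699 ≈ -0.32030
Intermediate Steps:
x(P, f) = 36 (x(P, f) = 3*12 = 36)
((61 - 57)² - 9880)/(x(q, 41) + 30760) = ((61 - 57)² - 9880)/(36 + 30760) = (4² - 9880)/30796 = (16 - 9880)*(1/30796) = -9864*1/30796 = -2466/7699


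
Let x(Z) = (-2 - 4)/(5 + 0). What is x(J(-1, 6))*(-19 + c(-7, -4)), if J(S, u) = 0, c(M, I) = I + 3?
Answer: 24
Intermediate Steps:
c(M, I) = 3 + I
x(Z) = -6/5
x(J(-1, 6))*(-19 + c(-7, -4)) = -6*(-19 + (3 - 4))/5 = -6*(-19 - 1)/5 = -6/5*(-20) = 24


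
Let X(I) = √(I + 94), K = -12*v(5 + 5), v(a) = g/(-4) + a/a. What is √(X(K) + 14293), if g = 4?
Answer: √(14293 + √94) ≈ 119.59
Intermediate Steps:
v(a) = 0 (v(a) = 4/(-4) + a/a = 4*(-¼) + 1 = -1 + 1 = 0)
K = 0 (K = -12*0 = 0)
X(I) = √(94 + I)
√(X(K) + 14293) = √(√(94 + 0) + 14293) = √(√94 + 14293) = √(14293 + √94)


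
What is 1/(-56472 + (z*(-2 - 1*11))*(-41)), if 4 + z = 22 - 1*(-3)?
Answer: -1/45279 ≈ -2.2085e-5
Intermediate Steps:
z = 21 (z = -4 + (22 - 1*(-3)) = -4 + (22 + 3) = -4 + 25 = 21)
1/(-56472 + (z*(-2 - 1*11))*(-41)) = 1/(-56472 + (21*(-2 - 1*11))*(-41)) = 1/(-56472 + (21*(-2 - 11))*(-41)) = 1/(-56472 + (21*(-13))*(-41)) = 1/(-56472 - 273*(-41)) = 1/(-56472 + 11193) = 1/(-45279) = -1/45279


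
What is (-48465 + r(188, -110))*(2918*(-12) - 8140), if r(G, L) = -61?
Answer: 2094188056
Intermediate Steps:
(-48465 + r(188, -110))*(2918*(-12) - 8140) = (-48465 - 61)*(2918*(-12) - 8140) = -48526*(-35016 - 8140) = -48526*(-43156) = 2094188056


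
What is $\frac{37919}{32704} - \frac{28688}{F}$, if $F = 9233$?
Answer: $- \frac{84015175}{43136576} \approx -1.9477$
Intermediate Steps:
$\frac{37919}{32704} - \frac{28688}{F} = \frac{37919}{32704} - \frac{28688}{9233} = 37919 \cdot \frac{1}{32704} - \frac{28688}{9233} = \frac{5417}{4672} - \frac{28688}{9233} = - \frac{84015175}{43136576}$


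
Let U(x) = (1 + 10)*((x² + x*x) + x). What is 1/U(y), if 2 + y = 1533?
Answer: 1/51583983 ≈ 1.9386e-8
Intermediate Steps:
y = 1531 (y = -2 + 1533 = 1531)
U(x) = 11*x + 22*x² (U(x) = 11*((x² + x²) + x) = 11*(2*x² + x) = 11*(x + 2*x²) = 11*x + 22*x²)
1/U(y) = 1/(11*1531*(1 + 2*1531)) = 1/(11*1531*(1 + 3062)) = 1/(11*1531*3063) = 1/51583983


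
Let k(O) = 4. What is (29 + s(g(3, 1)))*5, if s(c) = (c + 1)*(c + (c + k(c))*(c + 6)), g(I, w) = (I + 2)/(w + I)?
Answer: 37585/64 ≈ 587.27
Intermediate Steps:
g(I, w) = (2 + I)/(I + w)
s(c) = (1 + c)*(c + (4 + c)*(6 + c)) (s(c) = (c + 1)*(c + (c + 4)*(c + 6)) = (1 + c)*(c + (4 + c)*(6 + c)))
(29 + s(g(3, 1)))*5 = (29 + (24 + ((2 + 3)/(3 + 1))³ + 12*((2 + 3)/(3 + 1))² + 35*((2 + 3)/(3 + 1))))*5 = (29 + (24 + (5/4)³ + 12*(5/4)² + 35*(5/4)))*5 = (29 + (24 + 125/64 + 12*(25/16) + 175/4))*5 = (29 + (24 + 125/64 + 75/4 + 175/4))*5 = (29 + 5661/64)*5 = (7517/64)*5 = 37585/64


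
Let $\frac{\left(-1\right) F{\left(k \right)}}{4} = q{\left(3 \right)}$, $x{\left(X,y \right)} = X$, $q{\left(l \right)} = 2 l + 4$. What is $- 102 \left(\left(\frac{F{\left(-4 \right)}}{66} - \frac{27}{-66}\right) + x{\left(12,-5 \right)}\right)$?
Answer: $- \frac{13243}{11} \approx -1203.9$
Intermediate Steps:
$q{\left(l \right)} = 4 + 2 l$
$F{\left(k \right)} = -40$ ($F{\left(k \right)} = - 4 \left(4 + 2 \cdot 3\right) = - 4 \left(4 + 6\right) = \left(-4\right) 10 = -40$)
$- 102 \left(\left(\frac{F{\left(-4 \right)}}{66} - \frac{27}{-66}\right) + x{\left(12,-5 \right)}\right) = - 102 \left(\left(- \frac{40}{66} - \frac{27}{-66}\right) + 12\right) = - 102 \left(\left(\left(-40\right) \frac{1}{66} - - \frac{9}{22}\right) + 12\right) = - 102 \left(\left(- \frac{20}{33} + \frac{9}{22}\right) + 12\right) = - 102 \left(- \frac{13}{66} + 12\right) = \left(-102\right) \frac{779}{66} = - \frac{13243}{11}$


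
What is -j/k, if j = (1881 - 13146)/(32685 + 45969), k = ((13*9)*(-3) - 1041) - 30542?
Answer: -3755/837245612 ≈ -4.4849e-6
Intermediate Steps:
k = -31934 (k = (117*(-3) - 1041) - 30542 = (-351 - 1041) - 30542 = -1392 - 30542 = -31934)
j = -3755/26218 (j = -11265/78654 = -11265*1/78654 = -3755/26218 ≈ -0.14322)
-j/k = -(-3755)/(26218*(-31934)) = -(-3755)*(-1)/(26218*31934) = -1*3755/837245612 = -3755/837245612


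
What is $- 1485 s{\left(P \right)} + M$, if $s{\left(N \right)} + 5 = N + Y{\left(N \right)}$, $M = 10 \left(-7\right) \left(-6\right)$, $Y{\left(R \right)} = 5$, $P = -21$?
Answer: $31605$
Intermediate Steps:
$M = 420$ ($M = \left(-70\right) \left(-6\right) = 420$)
$s{\left(N \right)} = N$ ($s{\left(N \right)} = -5 + \left(N + 5\right) = -5 + \left(5 + N\right) = N$)
$- 1485 s{\left(P \right)} + M = \left(-1485\right) \left(-21\right) + 420 = 31185 + 420 = 31605$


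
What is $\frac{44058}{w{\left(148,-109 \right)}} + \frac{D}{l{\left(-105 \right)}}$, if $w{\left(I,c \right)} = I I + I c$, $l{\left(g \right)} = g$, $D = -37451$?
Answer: $\frac{36798877}{101010} \approx 364.31$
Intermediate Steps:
$w{\left(I,c \right)} = I^{2} + I c$
$\frac{44058}{w{\left(148,-109 \right)}} + \frac{D}{l{\left(-105 \right)}} = \frac{44058}{148 \left(148 - 109\right)} - \frac{37451}{-105} = \frac{44058}{148 \cdot 39} - - \frac{37451}{105} = \frac{44058}{5772} + \frac{37451}{105} = 44058 \cdot \frac{1}{5772} + \frac{37451}{105} = \frac{7343}{962} + \frac{37451}{105} = \frac{36798877}{101010}$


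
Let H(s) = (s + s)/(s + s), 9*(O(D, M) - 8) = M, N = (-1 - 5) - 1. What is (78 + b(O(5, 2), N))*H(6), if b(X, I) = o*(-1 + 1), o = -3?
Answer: 78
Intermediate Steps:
N = -7 (N = -6 - 1 = -7)
O(D, M) = 8 + M/9
b(X, I) = 0 (b(X, I) = -3*(-1 + 1) = -3*0 = 0)
H(s) = 1 (H(s) = (2*s)/((2*s)) = (2*s)*(1/(2*s)) = 1)
(78 + b(O(5, 2), N))*H(6) = (78 + 0)*1 = 78*1 = 78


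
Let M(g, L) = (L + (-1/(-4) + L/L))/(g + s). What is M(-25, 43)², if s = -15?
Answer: 31329/25600 ≈ 1.2238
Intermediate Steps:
M(g, L) = (5/4 + L)/(-15 + g) (M(g, L) = (L + (-1/(-4) + L/L))/(g - 15) = (L + (-1*(-¼) + 1))/(-15 + g) = (L + (¼ + 1))/(-15 + g) = (L + 5/4)/(-15 + g) = (5/4 + L)/(-15 + g))
M(-25, 43)² = ((5/4 + 43)/(-15 - 25))² = ((177/4)/(-40))² = (-1/40*177/4)² = (-177/160)² = 31329/25600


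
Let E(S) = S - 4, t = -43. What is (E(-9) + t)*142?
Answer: -7952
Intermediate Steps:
E(S) = -4 + S
(E(-9) + t)*142 = ((-4 - 9) - 43)*142 = (-13 - 43)*142 = -56*142 = -7952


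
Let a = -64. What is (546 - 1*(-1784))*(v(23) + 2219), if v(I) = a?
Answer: 5021150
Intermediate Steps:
v(I) = -64
(546 - 1*(-1784))*(v(23) + 2219) = (546 - 1*(-1784))*(-64 + 2219) = (546 + 1784)*2155 = 2330*2155 = 5021150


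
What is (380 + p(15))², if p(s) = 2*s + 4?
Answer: 171396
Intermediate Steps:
p(s) = 4 + 2*s
(380 + p(15))² = (380 + (4 + 2*15))² = (380 + (4 + 30))² = (380 + 34)² = 414² = 171396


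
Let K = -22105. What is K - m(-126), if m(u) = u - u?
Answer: -22105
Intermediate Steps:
m(u) = 0
K - m(-126) = -22105 - 1*0 = -22105 + 0 = -22105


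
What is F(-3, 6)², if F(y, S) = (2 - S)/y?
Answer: 16/9 ≈ 1.7778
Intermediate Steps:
F(y, S) = (2 - S)/y
F(-3, 6)² = ((2 - 1*6)/(-3))² = (-(2 - 6)/3)² = (-⅓*(-4))² = (4/3)² = 16/9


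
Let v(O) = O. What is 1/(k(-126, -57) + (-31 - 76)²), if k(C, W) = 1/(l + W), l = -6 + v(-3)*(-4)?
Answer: 51/583898 ≈ 8.7344e-5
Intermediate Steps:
l = 6 (l = -6 - 3*(-4) = -6 + 12 = 6)
k(C, W) = 1/(6 + W)
1/(k(-126, -57) + (-31 - 76)²) = 1/(1/(6 - 57) + (-31 - 76)²) = 1/(1/(-51) + (-107)²) = 1/(-1/51 + 11449) = 1/(583898/51) = 51/583898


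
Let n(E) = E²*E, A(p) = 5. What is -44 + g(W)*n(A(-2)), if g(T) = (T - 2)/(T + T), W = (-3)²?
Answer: 83/18 ≈ 4.6111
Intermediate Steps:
W = 9
g(T) = (-2 + T)/(2*T) (g(T) = (-2 + T)/((2*T)) = (-2 + T)*(1/(2*T)) = (-2 + T)/(2*T))
n(E) = E³
-44 + g(W)*n(A(-2)) = -44 + ((½)*(-2 + 9)/9)*5³ = -44 + ((½)*(⅑)*7)*125 = -44 + (7/18)*125 = -44 + 875/18 = 83/18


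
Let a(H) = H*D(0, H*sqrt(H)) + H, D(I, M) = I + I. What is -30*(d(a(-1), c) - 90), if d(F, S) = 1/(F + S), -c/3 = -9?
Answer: 35085/13 ≈ 2698.8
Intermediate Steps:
c = 27 (c = -3*(-9) = 27)
D(I, M) = 2*I
a(H) = H (a(H) = H*(2*0) + H = H*0 + H = 0 + H = H)
-30*(d(a(-1), c) - 90) = -30*(1/(-1 + 27) - 90) = -30*(1/26 - 90) = -30*(-2339/26) = 35085/13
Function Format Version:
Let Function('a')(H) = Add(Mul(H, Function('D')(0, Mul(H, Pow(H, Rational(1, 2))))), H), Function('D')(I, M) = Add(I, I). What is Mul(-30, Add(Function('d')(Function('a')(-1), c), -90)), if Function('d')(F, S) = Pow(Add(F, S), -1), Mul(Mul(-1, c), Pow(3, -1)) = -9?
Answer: Rational(35085, 13) ≈ 2698.8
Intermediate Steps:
c = 27 (c = Mul(-3, -9) = 27)
Function('D')(I, M) = Mul(2, I)
Function('a')(H) = H (Function('a')(H) = Add(Mul(H, Mul(2, 0)), H) = Add(Mul(H, 0), H) = Add(0, H) = H)
Mul(-30, Add(Function('d')(Function('a')(-1), c), -90)) = Mul(-30, Add(Pow(Add(-1, 27), -1), -90)) = Mul(-30, Add(Pow(26, -1), -90)) = Mul(-30, Add(Rational(1, 26), -90)) = Mul(-30, Rational(-2339, 26)) = Rational(35085, 13)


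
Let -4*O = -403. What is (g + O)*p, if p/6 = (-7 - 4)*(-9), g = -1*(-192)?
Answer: 347787/2 ≈ 1.7389e+5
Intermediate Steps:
g = 192
O = 403/4 (O = -¼*(-403) = 403/4 ≈ 100.75)
p = 594 (p = 6*((-7 - 4)*(-9)) = 6*(-11*(-9)) = 6*99 = 594)
(g + O)*p = (192 + 403/4)*594 = (1171/4)*594 = 347787/2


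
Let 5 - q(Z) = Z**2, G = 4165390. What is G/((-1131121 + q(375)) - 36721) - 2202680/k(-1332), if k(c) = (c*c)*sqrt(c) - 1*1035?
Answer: -323431980671943845845/101598776723024676621 + 289485016320*I*sqrt(37)/51764986537897 ≈ -3.1834 + 0.034017*I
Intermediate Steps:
k(c) = -1035 + c**(5/2) (k(c) = c**2*sqrt(c) - 1035 = c**(5/2) - 1035 = -1035 + c**(5/2))
q(Z) = 5 - Z**2
G/((-1131121 + q(375)) - 36721) - 2202680/k(-1332) = 4165390/((-1131121 + (5 - 1*375**2)) - 36721) - 2202680/(-1035 + (-1332)**(5/2)) = 4165390/((-1131121 + (5 - 1*140625)) - 36721) - 2202680/(-1035 + 10645344*I*sqrt(37)) = 4165390/((-1131121 + (5 - 140625)) - 36721) - 2202680/(-1035 + 10645344*I*sqrt(37)) = 4165390/((-1131121 - 140620) - 36721) - 2202680/(-1035 + 10645344*I*sqrt(37)) = 4165390/(-1271741 - 36721) - 2202680/(-1035 + 10645344*I*sqrt(37)) = 4165390/(-1308462) - 2202680/(-1035 + 10645344*I*sqrt(37)) = 4165390*(-1/1308462) - 2202680/(-1035 + 10645344*I*sqrt(37)) = -2082695/654231 - 2202680/(-1035 + 10645344*I*sqrt(37))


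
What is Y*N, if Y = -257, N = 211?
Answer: -54227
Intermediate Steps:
Y*N = -257*211 = -54227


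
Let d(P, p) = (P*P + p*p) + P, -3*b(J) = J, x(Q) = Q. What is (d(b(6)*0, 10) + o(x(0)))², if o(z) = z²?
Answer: 10000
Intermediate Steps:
b(J) = -J/3
d(P, p) = P + P² + p² (d(P, p) = (P² + p²) + P = P + P² + p²)
(d(b(6)*0, 10) + o(x(0)))² = ((-⅓*6*0 + (-⅓*6*0)² + 10²) + 0²)² = ((-2*0 + (-2*0)² + 100) + 0)² = ((0 + 0² + 100) + 0)² = ((0 + 0 + 100) + 0)² = (100 + 0)² = 100² = 10000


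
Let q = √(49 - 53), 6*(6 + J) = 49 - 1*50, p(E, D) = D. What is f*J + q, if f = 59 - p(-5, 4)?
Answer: -2035/6 + 2*I ≈ -339.17 + 2.0*I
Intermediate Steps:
J = -37/6 (J = -6 + (49 - 1*50)/6 = -6 + (49 - 50)/6 = -6 + (⅙)*(-1) = -6 - ⅙ = -37/6 ≈ -6.1667)
q = 2*I (q = √(-4) = 2*I ≈ 2.0*I)
f = 55 (f = 59 - 1*4 = 59 - 4 = 55)
f*J + q = 55*(-37/6) + 2*I = -2035/6 + 2*I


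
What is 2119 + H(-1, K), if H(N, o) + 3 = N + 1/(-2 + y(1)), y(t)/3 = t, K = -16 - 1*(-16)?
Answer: 2116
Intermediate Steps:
K = 0 (K = -16 + 16 = 0)
y(t) = 3*t
H(N, o) = -2 + N (H(N, o) = -3 + (N + 1/(-2 + 3*1)) = -3 + (N + 1/(-2 + 3)) = -3 + (N + 1/1) = -3 + (N + 1) = -3 + (1 + N) = -2 + N)
2119 + H(-1, K) = 2119 + (-2 - 1) = 2119 - 3 = 2116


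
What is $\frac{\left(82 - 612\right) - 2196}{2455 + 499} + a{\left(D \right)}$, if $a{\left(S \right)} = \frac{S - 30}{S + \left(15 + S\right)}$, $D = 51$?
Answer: $- \frac{42818}{57603} \approx -0.74333$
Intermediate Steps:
$a{\left(S \right)} = \frac{-30 + S}{15 + 2 S}$
$\frac{\left(82 - 612\right) - 2196}{2455 + 499} + a{\left(D \right)} = \frac{\left(82 - 612\right) - 2196}{2455 + 499} + \frac{-30 + 51}{15 + 2 \cdot 51} = \frac{-530 - 2196}{2954} + \frac{1}{15 + 102} \cdot 21 = \left(-2726\right) \frac{1}{2954} + \frac{1}{117} \cdot 21 = - \frac{1363}{1477} + \frac{1}{117} \cdot 21 = - \frac{1363}{1477} + \frac{7}{39} = - \frac{42818}{57603}$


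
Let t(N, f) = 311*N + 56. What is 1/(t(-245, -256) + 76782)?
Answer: 1/643 ≈ 0.0015552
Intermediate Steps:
t(N, f) = 56 + 311*N
1/(t(-245, -256) + 76782) = 1/((56 + 311*(-245)) + 76782) = 1/((56 - 76195) + 76782) = 1/(-76139 + 76782) = 1/643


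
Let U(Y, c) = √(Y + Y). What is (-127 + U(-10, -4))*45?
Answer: -5715 + 90*I*√5 ≈ -5715.0 + 201.25*I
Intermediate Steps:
U(Y, c) = √2*√Y (U(Y, c) = √(2*Y) = √2*√Y)
(-127 + U(-10, -4))*45 = (-127 + √2*√(-10))*45 = (-127 + √2*(I*√10))*45 = (-127 + 2*I*√5)*45 = -5715 + 90*I*√5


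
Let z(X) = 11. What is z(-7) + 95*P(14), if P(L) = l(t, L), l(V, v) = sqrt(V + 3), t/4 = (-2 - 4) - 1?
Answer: 11 + 475*I ≈ 11.0 + 475.0*I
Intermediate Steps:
t = -28 (t = 4*((-2 - 4) - 1) = 4*(-6 - 1) = 4*(-7) = -28)
l(V, v) = sqrt(3 + V)
P(L) = 5*I (P(L) = sqrt(3 - 28) = sqrt(-25) = 5*I)
z(-7) + 95*P(14) = 11 + 95*(5*I) = 11 + 475*I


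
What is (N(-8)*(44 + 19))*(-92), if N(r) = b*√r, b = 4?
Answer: -46368*I*√2 ≈ -65574.0*I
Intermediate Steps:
N(r) = 4*√r
(N(-8)*(44 + 19))*(-92) = ((4*√(-8))*(44 + 19))*(-92) = ((4*(2*I*√2))*63)*(-92) = ((8*I*√2)*63)*(-92) = (504*I*√2)*(-92) = -46368*I*√2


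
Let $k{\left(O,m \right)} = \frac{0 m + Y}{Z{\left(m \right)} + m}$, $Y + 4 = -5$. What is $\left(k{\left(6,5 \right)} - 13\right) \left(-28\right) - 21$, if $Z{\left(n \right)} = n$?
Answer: $\frac{1841}{5} \approx 368.2$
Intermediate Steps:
$Y = -9$ ($Y = -4 - 5 = -9$)
$k{\left(O,m \right)} = - \frac{9}{2 m}$ ($k{\left(O,m \right)} = \frac{0 m - 9}{m + m} = \frac{0 - 9}{2 m} = - 9 \frac{1}{2 m} = - \frac{9}{2 m}$)
$\left(k{\left(6,5 \right)} - 13\right) \left(-28\right) - 21 = \left(- \frac{9}{2 \cdot 5} - 13\right) \left(-28\right) - 21 = \left(\left(- \frac{9}{2}\right) \frac{1}{5} - 13\right) \left(-28\right) - 21 = \left(- \frac{9}{10} - 13\right) \left(-28\right) - 21 = \left(- \frac{139}{10}\right) \left(-28\right) - 21 = \frac{1946}{5} - 21 = \frac{1841}{5}$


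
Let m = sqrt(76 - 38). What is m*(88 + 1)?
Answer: 89*sqrt(38) ≈ 548.63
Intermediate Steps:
m = sqrt(38) ≈ 6.1644
m*(88 + 1) = sqrt(38)*(88 + 1) = sqrt(38)*89 = 89*sqrt(38)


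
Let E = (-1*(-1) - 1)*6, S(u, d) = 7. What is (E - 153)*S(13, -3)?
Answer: -1071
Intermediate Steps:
E = 0 (E = (1 - 1)*6 = 0*6 = 0)
(E - 153)*S(13, -3) = (0 - 153)*7 = -153*7 = -1071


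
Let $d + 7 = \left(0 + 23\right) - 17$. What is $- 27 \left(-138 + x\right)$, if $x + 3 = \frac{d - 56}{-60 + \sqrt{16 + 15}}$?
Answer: $\frac{13494843}{3569} - \frac{1539 \sqrt{31}}{3569} \approx 3778.7$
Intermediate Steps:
$d = -1$ ($d = -7 + \left(\left(0 + 23\right) - 17\right) = -7 + \left(23 - 17\right) = -7 + 6 = -1$)
$x = -3 - \frac{57}{-60 + \sqrt{31}}$ ($x = -3 + \frac{-1 - 56}{-60 + \sqrt{16 + 15}} = -3 - \frac{57}{-60 + \sqrt{31}} \approx -1.9528$)
$- 27 \left(-138 + x\right) = - 27 \left(-138 - \left(\frac{7287}{3569} - \frac{57 \sqrt{31}}{3569}\right)\right) = - 27 \left(- \frac{499809}{3569} + \frac{57 \sqrt{31}}{3569}\right) = \frac{13494843}{3569} - \frac{1539 \sqrt{31}}{3569}$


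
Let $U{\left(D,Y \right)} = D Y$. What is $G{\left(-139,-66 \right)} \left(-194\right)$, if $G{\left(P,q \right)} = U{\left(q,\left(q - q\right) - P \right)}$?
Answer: $1779756$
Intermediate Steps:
$G{\left(P,q \right)} = - P q$ ($G{\left(P,q \right)} = q \left(\left(q - q\right) - P\right) = q \left(0 - P\right) = q \left(- P\right) = - P q$)
$G{\left(-139,-66 \right)} \left(-194\right) = \left(-1\right) \left(-139\right) \left(-66\right) \left(-194\right) = \left(-9174\right) \left(-194\right) = 1779756$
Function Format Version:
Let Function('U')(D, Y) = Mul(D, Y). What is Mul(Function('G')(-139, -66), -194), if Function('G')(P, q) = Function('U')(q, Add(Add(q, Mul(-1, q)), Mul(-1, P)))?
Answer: 1779756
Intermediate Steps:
Function('G')(P, q) = Mul(-1, P, q) (Function('G')(P, q) = Mul(q, Add(Add(q, Mul(-1, q)), Mul(-1, P))) = Mul(q, Add(0, Mul(-1, P))) = Mul(q, Mul(-1, P)) = Mul(-1, P, q))
Mul(Function('G')(-139, -66), -194) = Mul(Mul(-1, -139, -66), -194) = Mul(-9174, -194) = 1779756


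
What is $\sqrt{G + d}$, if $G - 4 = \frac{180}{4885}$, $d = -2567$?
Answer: $\frac{i \sqrt{2446422655}}{977} \approx 50.626 i$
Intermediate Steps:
$G = \frac{3944}{977}$ ($G = 4 + \frac{180}{4885} = 4 + 180 \cdot \frac{1}{4885} = 4 + \frac{36}{977} = \frac{3944}{977} \approx 4.0368$)
$\sqrt{G + d} = \sqrt{\frac{3944}{977} - 2567} = \sqrt{- \frac{2504015}{977}} = \frac{i \sqrt{2446422655}}{977}$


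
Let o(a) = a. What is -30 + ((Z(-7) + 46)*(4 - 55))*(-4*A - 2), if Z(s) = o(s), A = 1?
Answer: 11904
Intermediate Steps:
Z(s) = s
-30 + ((Z(-7) + 46)*(4 - 55))*(-4*A - 2) = -30 + ((-7 + 46)*(4 - 55))*(-4*1 - 2) = -30 + (39*(-51))*(-4 - 2) = -30 - 1989*(-6) = -30 + 11934 = 11904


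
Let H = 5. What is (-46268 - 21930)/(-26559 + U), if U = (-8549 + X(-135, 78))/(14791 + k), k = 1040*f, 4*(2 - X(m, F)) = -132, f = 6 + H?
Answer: 1788901738/696677643 ≈ 2.5678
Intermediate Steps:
f = 11 (f = 6 + 5 = 11)
X(m, F) = 35 (X(m, F) = 2 - ¼*(-132) = 2 + 33 = 35)
k = 11440 (k = 1040*11 = 11440)
U = -8514/26231 (U = (-8549 + 35)/(14791 + 11440) = -8514/26231 ≈ -0.32458)
(-46268 - 21930)/(-26559 + U) = (-46268 - 21930)/(-26559 - 8514/26231) = -68198/(-696677643/26231) = -68198*(-26231/696677643) = 1788901738/696677643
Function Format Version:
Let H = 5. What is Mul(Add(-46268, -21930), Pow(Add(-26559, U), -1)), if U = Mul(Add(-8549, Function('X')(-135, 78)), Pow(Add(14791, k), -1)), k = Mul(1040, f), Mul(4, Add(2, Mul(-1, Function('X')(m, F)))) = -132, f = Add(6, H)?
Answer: Rational(1788901738, 696677643) ≈ 2.5678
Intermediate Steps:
f = 11 (f = Add(6, 5) = 11)
Function('X')(m, F) = 35 (Function('X')(m, F) = Add(2, Mul(Rational(-1, 4), -132)) = Add(2, 33) = 35)
k = 11440 (k = Mul(1040, 11) = 11440)
U = Rational(-8514, 26231) (U = Mul(Add(-8549, 35), Pow(Add(14791, 11440), -1)) = Mul(-8514, Pow(26231, -1)) = Mul(-8514, Rational(1, 26231)) = Rational(-8514, 26231) ≈ -0.32458)
Mul(Add(-46268, -21930), Pow(Add(-26559, U), -1)) = Mul(Add(-46268, -21930), Pow(Add(-26559, Rational(-8514, 26231)), -1)) = Mul(-68198, Pow(Rational(-696677643, 26231), -1)) = Mul(-68198, Rational(-26231, 696677643)) = Rational(1788901738, 696677643)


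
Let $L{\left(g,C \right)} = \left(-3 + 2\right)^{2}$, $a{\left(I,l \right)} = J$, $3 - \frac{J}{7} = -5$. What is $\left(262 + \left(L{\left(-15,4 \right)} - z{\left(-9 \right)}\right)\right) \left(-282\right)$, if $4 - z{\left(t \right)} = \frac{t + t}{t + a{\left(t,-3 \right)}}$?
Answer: $-72930$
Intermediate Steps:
$J = 56$ ($J = 21 - -35 = 21 + 35 = 56$)
$a{\left(I,l \right)} = 56$
$L{\left(g,C \right)} = 1$ ($L{\left(g,C \right)} = \left(-1\right)^{2} = 1$)
$z{\left(t \right)} = 4 - \frac{2 t}{56 + t}$ ($z{\left(t \right)} = 4 - \frac{t + t}{t + 56} = 4 - \frac{2 t}{56 + t}$)
$\left(262 + \left(L{\left(-15,4 \right)} - z{\left(-9 \right)}\right)\right) \left(-282\right) = \left(262 + \left(1 - \frac{2 \left(112 - 9\right)}{56 - 9}\right)\right) \left(-282\right) = \left(262 + \left(1 - 2 \cdot \frac{1}{47} \cdot 103\right)\right) \left(-282\right) = \left(262 + \left(1 - \frac{206}{47}\right)\right) \left(-282\right) = \left(262 - \frac{159}{47}\right) \left(-282\right) = \frac{12155}{47} \left(-282\right) = -72930$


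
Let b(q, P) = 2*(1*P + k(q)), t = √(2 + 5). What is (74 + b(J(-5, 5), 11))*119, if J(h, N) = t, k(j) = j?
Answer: 11424 + 238*√7 ≈ 12054.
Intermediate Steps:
t = √7 ≈ 2.6458
J(h, N) = √7
b(q, P) = 2*P + 2*q (b(q, P) = 2*(1*P + q) = 2*(P + q) = 2*P + 2*q)
(74 + b(J(-5, 5), 11))*119 = (74 + (2*11 + 2*√7))*119 = (74 + (22 + 2*√7))*119 = (96 + 2*√7)*119 = 11424 + 238*√7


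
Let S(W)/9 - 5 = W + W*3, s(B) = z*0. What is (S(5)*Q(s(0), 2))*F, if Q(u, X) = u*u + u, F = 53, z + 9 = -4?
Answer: 0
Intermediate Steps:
z = -13 (z = -9 - 4 = -13)
s(B) = 0 (s(B) = -13*0 = 0)
S(W) = 45 + 36*W (S(W) = 45 + 9*(W + W*3) = 45 + 9*(W + 3*W) = 45 + 9*(4*W) = 45 + 36*W)
Q(u, X) = u + u² (Q(u, X) = u² + u = u + u²)
(S(5)*Q(s(0), 2))*F = ((45 + 36*5)*(0*(1 + 0)))*53 = ((45 + 180)*(0*1))*53 = (225*0)*53 = 0*53 = 0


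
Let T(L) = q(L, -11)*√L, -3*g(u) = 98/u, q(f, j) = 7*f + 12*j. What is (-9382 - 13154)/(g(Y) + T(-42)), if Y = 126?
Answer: 608472/793776031 - 6998644944*I*√42/5556432217 ≈ 0.00076655 - 8.1629*I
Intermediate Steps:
g(u) = -98/(3*u)
T(L) = √L*(-132 + 7*L) (T(L) = (7*L + 12*(-11))*√L = (7*L - 132)*√L = (-132 + 7*L)*√L = √L*(-132 + 7*L))
(-9382 - 13154)/(g(Y) + T(-42)) = (-9382 - 13154)/(-98/3/126 + √(-42)*(-132 + 7*(-42))) = -22536/(-98/3*1/126 + (I*√42)*(-132 - 294)) = -22536/(-7/27 + (I*√42)*(-426)) = -22536/(-7/27 - 426*I*√42)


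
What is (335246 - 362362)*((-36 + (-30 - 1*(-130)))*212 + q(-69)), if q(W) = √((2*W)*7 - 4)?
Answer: -367909888 - 27116*I*√970 ≈ -3.6791e+8 - 8.4452e+5*I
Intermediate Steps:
q(W) = √(-4 + 14*W) (q(W) = √(14*W - 4) = √(-4 + 14*W))
(335246 - 362362)*((-36 + (-30 - 1*(-130)))*212 + q(-69)) = (335246 - 362362)*((-36 + (-30 - 1*(-130)))*212 + √(-4 + 14*(-69))) = -27116*((-36 + (-30 + 130))*212 + √(-4 - 966)) = -27116*((-36 + 100)*212 + √(-970)) = -27116*(64*212 + I*√970) = -27116*(13568 + I*√970) = -367909888 - 27116*I*√970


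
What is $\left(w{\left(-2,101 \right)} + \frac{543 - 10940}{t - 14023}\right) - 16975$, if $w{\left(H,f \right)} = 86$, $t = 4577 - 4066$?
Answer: $- \frac{228193771}{13512} \approx -16888.0$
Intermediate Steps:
$t = 511$ ($t = 4577 - 4066 = 511$)
$\left(w{\left(-2,101 \right)} + \frac{543 - 10940}{t - 14023}\right) - 16975 = \left(86 + \frac{543 - 10940}{511 - 14023}\right) - 16975 = \left(86 - \frac{10397}{-13512}\right) - 16975 = \left(86 - - \frac{10397}{13512}\right) - 16975 = \left(86 + \frac{10397}{13512}\right) - 16975 = \frac{1172429}{13512} - 16975 = - \frac{228193771}{13512}$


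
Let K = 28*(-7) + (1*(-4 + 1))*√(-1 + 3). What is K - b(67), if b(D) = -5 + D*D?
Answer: -4680 - 3*√2 ≈ -4684.2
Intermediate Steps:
K = -196 - 3*√2 (K = -196 + (1*(-3))*√2 = -196 - 3*√2 ≈ -200.24)
b(D) = -5 + D²
K - b(67) = (-196 - 3*√2) - (-5 + 67²) = (-196 - 3*√2) - (-5 + 4489) = (-196 - 3*√2) - 1*4484 = (-196 - 3*√2) - 4484 = -4680 - 3*√2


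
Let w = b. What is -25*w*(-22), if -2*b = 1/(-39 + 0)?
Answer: 275/39 ≈ 7.0513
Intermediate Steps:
b = 1/78 (b = -1/(2*(-39 + 0)) = -1/2/(-39) = -1/2*(-1/39) = 1/78 ≈ 0.012821)
w = 1/78 ≈ 0.012821
-25*w*(-22) = -25*1/78*(-22) = -25/78*(-22) = 275/39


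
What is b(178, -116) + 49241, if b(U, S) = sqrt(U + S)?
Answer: 49241 + sqrt(62) ≈ 49249.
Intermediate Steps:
b(U, S) = sqrt(S + U)
b(178, -116) + 49241 = sqrt(-116 + 178) + 49241 = sqrt(62) + 49241 = 49241 + sqrt(62)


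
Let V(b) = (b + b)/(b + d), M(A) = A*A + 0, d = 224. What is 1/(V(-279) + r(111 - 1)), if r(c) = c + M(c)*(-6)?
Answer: -55/3986392 ≈ -1.3797e-5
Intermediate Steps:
M(A) = A² (M(A) = A² + 0 = A²)
V(b) = 2*b/(224 + b) (V(b) = (b + b)/(b + 224) = (2*b)/(224 + b) = 2*b/(224 + b))
r(c) = c - 6*c² (r(c) = c + c²*(-6) = c - 6*c²)
1/(V(-279) + r(111 - 1)) = 1/(2*(-279)/(224 - 279) + (111 - 1)*(1 - 6*(111 - 1))) = 1/(2*(-279)/(-55) + 110*(1 - 6*110)) = 1/(2*(-279)*(-1/55) + 110*(1 - 660)) = 1/(558/55 + 110*(-659)) = 1/(558/55 - 72490) = 1/(-3986392/55) = -55/3986392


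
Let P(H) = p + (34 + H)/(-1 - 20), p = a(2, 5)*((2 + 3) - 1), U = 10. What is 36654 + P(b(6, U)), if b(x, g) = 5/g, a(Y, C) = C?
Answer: 513413/14 ≈ 36672.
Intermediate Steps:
p = 20 (p = 5*((2 + 3) - 1) = 5*(5 - 1) = 5*4 = 20)
P(H) = 386/21 - H/21 (P(H) = 20 + (34 + H)/(-1 - 20) = 20 + (34 + H)/(-21) = 20 + (34 + H)*(-1/21) = 20 + (-34/21 - H/21) = 386/21 - H/21)
36654 + P(b(6, U)) = 36654 + (386/21 - 5/(21*10)) = 36654 + (386/21 - 1/21*1/2) = 36654 + (386/21 - 1/42) = 36654 + 257/14 = 513413/14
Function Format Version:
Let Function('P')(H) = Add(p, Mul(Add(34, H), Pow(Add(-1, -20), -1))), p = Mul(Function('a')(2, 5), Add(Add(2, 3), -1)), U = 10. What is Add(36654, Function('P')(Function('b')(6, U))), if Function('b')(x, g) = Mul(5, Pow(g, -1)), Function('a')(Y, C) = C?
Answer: Rational(513413, 14) ≈ 36672.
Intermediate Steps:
p = 20 (p = Mul(5, Add(Add(2, 3), -1)) = Mul(5, Add(5, -1)) = Mul(5, 4) = 20)
Function('P')(H) = Add(Rational(386, 21), Mul(Rational(-1, 21), H)) (Function('P')(H) = Add(20, Mul(Add(34, H), Pow(Add(-1, -20), -1))) = Add(20, Mul(Add(34, H), Pow(-21, -1))) = Add(20, Mul(Add(34, H), Rational(-1, 21))) = Add(20, Add(Rational(-34, 21), Mul(Rational(-1, 21), H))) = Add(Rational(386, 21), Mul(Rational(-1, 21), H)))
Add(36654, Function('P')(Function('b')(6, U))) = Add(36654, Add(Rational(386, 21), Mul(Rational(-1, 21), Mul(5, Pow(10, -1))))) = Add(36654, Add(Rational(386, 21), Mul(Rational(-1, 21), Mul(5, Rational(1, 10))))) = Add(36654, Add(Rational(386, 21), Mul(Rational(-1, 21), Rational(1, 2)))) = Add(36654, Add(Rational(386, 21), Rational(-1, 42))) = Add(36654, Rational(257, 14)) = Rational(513413, 14)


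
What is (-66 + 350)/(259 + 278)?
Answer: 284/537 ≈ 0.52886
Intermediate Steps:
(-66 + 350)/(259 + 278) = 284/537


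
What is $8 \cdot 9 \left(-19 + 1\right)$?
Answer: $-1296$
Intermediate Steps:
$8 \cdot 9 \left(-19 + 1\right) = 8 \cdot 9 \left(-18\right) = 8 \left(-162\right) = -1296$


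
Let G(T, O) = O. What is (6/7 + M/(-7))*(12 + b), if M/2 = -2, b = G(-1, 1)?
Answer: 130/7 ≈ 18.571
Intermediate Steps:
b = 1
M = -4 (M = 2*(-2) = -4)
(6/7 + M/(-7))*(12 + b) = (6/7 - 4/(-7))*(12 + 1) = (6*(1/7) - 4*(-1/7))*13 = (6/7 + 4/7)*13 = (10/7)*13 = 130/7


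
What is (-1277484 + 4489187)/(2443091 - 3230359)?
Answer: -3211703/787268 ≈ -4.0796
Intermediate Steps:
(-1277484 + 4489187)/(2443091 - 3230359) = 3211703/(-787268) = 3211703*(-1/787268) = -3211703/787268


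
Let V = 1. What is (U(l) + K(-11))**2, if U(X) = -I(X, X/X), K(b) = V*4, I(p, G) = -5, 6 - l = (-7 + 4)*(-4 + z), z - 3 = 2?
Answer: 81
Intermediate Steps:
z = 5 (z = 3 + 2 = 5)
l = 9 (l = 6 - (-7 + 4)*(-4 + 5) = 6 - (-3) = 6 - 1*(-3) = 6 + 3 = 9)
K(b) = 4 (K(b) = 1*4 = 4)
U(X) = 5 (U(X) = -1*(-5) = 5)
(U(l) + K(-11))**2 = (5 + 4)**2 = 9**2 = 81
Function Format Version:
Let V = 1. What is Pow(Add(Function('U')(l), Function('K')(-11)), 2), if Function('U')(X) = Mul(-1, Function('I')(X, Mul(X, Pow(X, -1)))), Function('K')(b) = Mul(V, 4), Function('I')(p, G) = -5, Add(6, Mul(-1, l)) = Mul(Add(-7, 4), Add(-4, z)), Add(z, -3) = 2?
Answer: 81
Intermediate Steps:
z = 5 (z = Add(3, 2) = 5)
l = 9 (l = Add(6, Mul(-1, Mul(Add(-7, 4), Add(-4, 5)))) = Add(6, Mul(-1, Mul(-3, 1))) = Add(6, Mul(-1, -3)) = Add(6, 3) = 9)
Function('K')(b) = 4 (Function('K')(b) = Mul(1, 4) = 4)
Function('U')(X) = 5 (Function('U')(X) = Mul(-1, -5) = 5)
Pow(Add(Function('U')(l), Function('K')(-11)), 2) = Pow(Add(5, 4), 2) = Pow(9, 2) = 81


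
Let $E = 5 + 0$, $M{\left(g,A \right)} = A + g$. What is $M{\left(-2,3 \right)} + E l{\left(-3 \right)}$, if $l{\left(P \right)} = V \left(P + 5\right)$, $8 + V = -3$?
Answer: $-109$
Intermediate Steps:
$V = -11$ ($V = -8 - 3 = -11$)
$l{\left(P \right)} = -55 - 11 P$ ($l{\left(P \right)} = - 11 \left(P + 5\right) = - 11 \left(5 + P\right) = -55 - 11 P$)
$E = 5$
$M{\left(-2,3 \right)} + E l{\left(-3 \right)} = \left(3 - 2\right) + 5 \left(-55 - -33\right) = 1 + 5 \left(-55 + 33\right) = 1 + 5 \left(-22\right) = 1 - 110 = -109$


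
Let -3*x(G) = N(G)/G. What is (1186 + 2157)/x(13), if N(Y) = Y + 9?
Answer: -130377/22 ≈ -5926.2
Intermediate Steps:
N(Y) = 9 + Y
x(G) = -(9 + G)/(3*G)
(1186 + 2157)/x(13) = (1186 + 2157)/(((⅓)*(-9 - 1*13)/13)) = 3343/(((⅓)*(1/13)*(-9 - 13))) = 3343/(((⅓)*(1/13)*(-22))) = 3343/(-22/39) = 3343*(-39/22) = -130377/22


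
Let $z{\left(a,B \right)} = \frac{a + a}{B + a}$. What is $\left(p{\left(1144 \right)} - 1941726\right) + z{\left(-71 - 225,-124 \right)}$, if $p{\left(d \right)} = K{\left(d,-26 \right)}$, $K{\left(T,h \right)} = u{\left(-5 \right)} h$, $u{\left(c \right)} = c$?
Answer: $- \frac{203867432}{105} \approx -1.9416 \cdot 10^{6}$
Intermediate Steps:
$z{\left(a,B \right)} = \frac{2 a}{B + a}$
$K{\left(T,h \right)} = - 5 h$
$p{\left(d \right)} = 130$ ($p{\left(d \right)} = \left(-5\right) \left(-26\right) = 130$)
$\left(p{\left(1144 \right)} - 1941726\right) + z{\left(-71 - 225,-124 \right)} = \left(130 - 1941726\right) + \frac{2 \left(-71 - 225\right)}{-124 - 296} = -1941596 + 2 \left(-296\right) \frac{1}{-124 - 296} = -1941596 + 2 \left(-296\right) \frac{1}{-420} = -1941596 + 2 \left(-296\right) \left(- \frac{1}{420}\right) = -1941596 + \frac{148}{105} = - \frac{203867432}{105}$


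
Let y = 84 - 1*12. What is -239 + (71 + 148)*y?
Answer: 15529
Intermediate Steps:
y = 72 (y = 84 - 12 = 72)
-239 + (71 + 148)*y = -239 + (71 + 148)*72 = -239 + 219*72 = -239 + 15768 = 15529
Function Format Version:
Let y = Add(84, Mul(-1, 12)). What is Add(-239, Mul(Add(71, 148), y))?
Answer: 15529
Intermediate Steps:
y = 72 (y = Add(84, -12) = 72)
Add(-239, Mul(Add(71, 148), y)) = Add(-239, Mul(Add(71, 148), 72)) = Add(-239, Mul(219, 72)) = Add(-239, 15768) = 15529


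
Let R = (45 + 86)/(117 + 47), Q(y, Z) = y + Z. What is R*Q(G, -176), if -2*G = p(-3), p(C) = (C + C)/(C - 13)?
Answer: -369289/2624 ≈ -140.74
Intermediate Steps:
p(C) = 2*C/(-13 + C) (p(C) = (2*C)/(-13 + C) = 2*C/(-13 + C))
G = -3/16 (G = -(-3)/(-13 - 3) = -(-3)/(-16) = -(-3)*(-1)/16 = -1/2*3/8 = -3/16 ≈ -0.18750)
Q(y, Z) = Z + y
R = 131/164 ≈ 0.79878
R*Q(G, -176) = 131*(-176 - 3/16)/164 = (131/164)*(-2819/16) = -369289/2624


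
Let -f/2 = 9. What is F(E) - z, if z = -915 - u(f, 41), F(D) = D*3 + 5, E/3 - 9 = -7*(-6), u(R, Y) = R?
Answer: 1361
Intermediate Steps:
f = -18 (f = -2*9 = -18)
E = 153 (E = 27 + 3*(-7*(-6)) = 27 + 3*42 = 27 + 126 = 153)
F(D) = 5 + 3*D (F(D) = 3*D + 5 = 5 + 3*D)
z = -897 (z = -915 - 1*(-18) = -915 + 18 = -897)
F(E) - z = (5 + 3*153) - 1*(-897) = (5 + 459) + 897 = 464 + 897 = 1361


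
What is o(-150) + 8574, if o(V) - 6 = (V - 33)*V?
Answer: 36030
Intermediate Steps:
o(V) = 6 + V*(-33 + V) (o(V) = 6 + (V - 33)*V = 6 + (-33 + V)*V = 6 + V*(-33 + V))
o(-150) + 8574 = (6 + (-150)² - 33*(-150)) + 8574 = (6 + 22500 + 4950) + 8574 = 27456 + 8574 = 36030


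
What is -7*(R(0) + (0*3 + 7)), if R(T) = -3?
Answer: -28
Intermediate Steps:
-7*(R(0) + (0*3 + 7)) = -7*(-3 + (0*3 + 7)) = -7*(-3 + (0 + 7)) = -7*(-3 + 7) = -7*4 = -28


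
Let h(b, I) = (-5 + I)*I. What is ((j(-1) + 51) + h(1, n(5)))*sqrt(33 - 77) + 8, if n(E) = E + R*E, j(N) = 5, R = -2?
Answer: 8 + 212*I*sqrt(11) ≈ 8.0 + 703.12*I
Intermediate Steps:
n(E) = -E (n(E) = E - 2*E = -E)
h(b, I) = I*(-5 + I)
((j(-1) + 51) + h(1, n(5)))*sqrt(33 - 77) + 8 = ((5 + 51) + (-1*5)*(-5 - 1*5))*sqrt(33 - 77) + 8 = (56 - 5*(-5 - 5))*sqrt(-44) + 8 = (56 - 5*(-10))*(2*I*sqrt(11)) + 8 = (56 + 50)*(2*I*sqrt(11)) + 8 = 106*(2*I*sqrt(11)) + 8 = 212*I*sqrt(11) + 8 = 8 + 212*I*sqrt(11)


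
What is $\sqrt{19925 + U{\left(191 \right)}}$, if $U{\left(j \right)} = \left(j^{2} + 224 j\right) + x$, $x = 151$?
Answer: $11 \sqrt{821} \approx 315.18$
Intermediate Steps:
$U{\left(j \right)} = 151 + j^{2} + 224 j$ ($U{\left(j \right)} = \left(j^{2} + 224 j\right) + 151 = 151 + j^{2} + 224 j$)
$\sqrt{19925 + U{\left(191 \right)}} = \sqrt{19925 + \left(151 + 191^{2} + 224 \cdot 191\right)} = \sqrt{19925 + \left(151 + 36481 + 42784\right)} = \sqrt{19925 + 79416} = \sqrt{99341} = 11 \sqrt{821}$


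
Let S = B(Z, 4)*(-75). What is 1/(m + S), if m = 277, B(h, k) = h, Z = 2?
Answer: 1/127 ≈ 0.0078740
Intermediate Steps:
S = -150 (S = 2*(-75) = -150)
1/(m + S) = 1/(277 - 150) = 1/127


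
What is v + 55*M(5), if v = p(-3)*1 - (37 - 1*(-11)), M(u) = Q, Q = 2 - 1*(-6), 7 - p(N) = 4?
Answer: 395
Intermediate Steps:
p(N) = 3 (p(N) = 7 - 1*4 = 7 - 4 = 3)
Q = 8 (Q = 2 + 6 = 8)
M(u) = 8
v = -45 (v = 3*1 - (37 - 1*(-11)) = 3 - (37 + 11) = 3 - 1*48 = 3 - 48 = -45)
v + 55*M(5) = -45 + 55*8 = -45 + 440 = 395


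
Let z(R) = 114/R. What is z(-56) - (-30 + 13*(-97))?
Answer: 36091/28 ≈ 1289.0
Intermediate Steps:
z(-56) - (-30 + 13*(-97)) = 114/(-56) - (-30 + 13*(-97)) = 114*(-1/56) - (-30 - 1261) = -57/28 - 1*(-1291) = -57/28 + 1291 = 36091/28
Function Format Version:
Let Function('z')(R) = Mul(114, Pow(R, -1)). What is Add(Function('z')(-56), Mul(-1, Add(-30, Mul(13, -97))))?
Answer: Rational(36091, 28) ≈ 1289.0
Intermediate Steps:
Add(Function('z')(-56), Mul(-1, Add(-30, Mul(13, -97)))) = Add(Mul(114, Pow(-56, -1)), Mul(-1, Add(-30, Mul(13, -97)))) = Add(Mul(114, Rational(-1, 56)), Mul(-1, Add(-30, -1261))) = Add(Rational(-57, 28), Mul(-1, -1291)) = Add(Rational(-57, 28), 1291) = Rational(36091, 28)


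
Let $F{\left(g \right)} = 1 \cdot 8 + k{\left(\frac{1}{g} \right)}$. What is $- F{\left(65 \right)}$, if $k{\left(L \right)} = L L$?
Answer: $- \frac{33801}{4225} \approx -8.0002$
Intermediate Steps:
$k{\left(L \right)} = L^{2}$
$F{\left(g \right)} = 8 + \frac{1}{g^{2}}$ ($F{\left(g \right)} = 1 \cdot 8 + \left(\frac{1}{g}\right)^{2} = 8 + \frac{1}{g^{2}}$)
$- F{\left(65 \right)} = - (8 + \frac{1}{4225}) = \left(-1\right) \frac{33801}{4225} = - \frac{33801}{4225}$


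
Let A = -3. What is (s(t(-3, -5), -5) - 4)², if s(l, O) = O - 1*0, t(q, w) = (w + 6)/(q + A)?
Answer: 81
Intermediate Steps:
t(q, w) = (6 + w)/(-3 + q) (t(q, w) = (w + 6)/(q - 3) = (6 + w)/(-3 + q))
s(l, O) = O (s(l, O) = O + 0 = O)
(s(t(-3, -5), -5) - 4)² = (-5 - 4)² = (-9)² = 81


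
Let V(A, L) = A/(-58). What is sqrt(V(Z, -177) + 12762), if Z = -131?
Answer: sqrt(42938966)/58 ≈ 112.98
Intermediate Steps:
V(A, L) = -A/58 (V(A, L) = A*(-1/58) = -A/58)
sqrt(V(Z, -177) + 12762) = sqrt(-1/58*(-131) + 12762) = sqrt(131/58 + 12762) = sqrt(740327/58) = sqrt(42938966)/58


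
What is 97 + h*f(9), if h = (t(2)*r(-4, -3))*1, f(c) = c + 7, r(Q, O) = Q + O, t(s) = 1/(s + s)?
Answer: 69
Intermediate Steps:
t(s) = 1/(2*s)
r(Q, O) = O + Q
f(c) = 7 + c
h = -7/4 (h = (((1/2)/2)*(-3 - 4))*1 = (((1/2)*(1/2))*(-7))*1 = ((1/4)*(-7))*1 = -7/4*1 = -7/4 ≈ -1.7500)
97 + h*f(9) = 97 - 7*(7 + 9)/4 = 97 - 7/4*16 = 97 - 28 = 69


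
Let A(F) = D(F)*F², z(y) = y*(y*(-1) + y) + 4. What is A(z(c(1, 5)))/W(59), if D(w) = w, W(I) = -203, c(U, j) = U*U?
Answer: -64/203 ≈ -0.31527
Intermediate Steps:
c(U, j) = U²
z(y) = 4 (z(y) = y*(-y + y) + 4 = y*0 + 4 = 0 + 4 = 4)
A(F) = F³ (A(F) = F*F² = F³)
A(z(c(1, 5)))/W(59) = 4³/(-203) = 64*(-1/203) = -64/203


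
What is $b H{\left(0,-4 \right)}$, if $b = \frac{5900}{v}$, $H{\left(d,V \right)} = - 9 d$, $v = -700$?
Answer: $0$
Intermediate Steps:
$b = - \frac{59}{7}$ ($b = \frac{5900}{-700} = 5900 \left(- \frac{1}{700}\right) = - \frac{59}{7} \approx -8.4286$)
$b H{\left(0,-4 \right)} = - \frac{59 \left(\left(-9\right) 0\right)}{7} = \left(- \frac{59}{7}\right) 0 = 0$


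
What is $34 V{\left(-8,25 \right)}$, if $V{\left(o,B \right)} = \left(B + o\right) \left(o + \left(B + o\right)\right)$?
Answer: $5202$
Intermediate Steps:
$V{\left(o,B \right)} = \left(B + o\right) \left(B + 2 o\right)$
$34 V{\left(-8,25 \right)} = 34 \left(25^{2} + 2 \left(-8\right)^{2} + 3 \cdot 25 \left(-8\right)\right) = 34 \left(625 + 2 \cdot 64 - 600\right) = 34 \left(625 + 128 - 600\right) = 34 \cdot 153 = 5202$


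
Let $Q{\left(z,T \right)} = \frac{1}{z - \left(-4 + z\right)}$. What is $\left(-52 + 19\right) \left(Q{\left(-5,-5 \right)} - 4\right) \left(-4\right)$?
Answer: $-495$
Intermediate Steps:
$Q{\left(z,T \right)} = \frac{1}{4}$
$\left(-52 + 19\right) \left(Q{\left(-5,-5 \right)} - 4\right) \left(-4\right) = \left(-52 + 19\right) \left(\frac{1}{4} - 4\right) \left(-4\right) = - 33 \left(\left(- \frac{15}{4}\right) \left(-4\right)\right) = \left(-33\right) 15 = -495$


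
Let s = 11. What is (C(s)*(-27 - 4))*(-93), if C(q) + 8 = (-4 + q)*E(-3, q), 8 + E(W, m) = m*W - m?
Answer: -1072476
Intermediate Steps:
E(W, m) = -8 - m + W*m (E(W, m) = -8 + (m*W - m) = -8 + (W*m - m) = -8 + (-m + W*m) = -8 - m + W*m)
C(q) = -8 + (-8 - 4*q)*(-4 + q) (C(q) = -8 + (-4 + q)*(-8 - q - 3*q) = -8 + (-4 + q)*(-8 - 4*q) = -8 + (-8 - 4*q)*(-4 + q))
(C(s)*(-27 - 4))*(-93) = ((24 - 4*11² + 8*11)*(-27 - 4))*(-93) = ((24 - 4*121 + 88)*(-31))*(-93) = ((24 - 484 + 88)*(-31))*(-93) = -372*(-31)*(-93) = 11532*(-93) = -1072476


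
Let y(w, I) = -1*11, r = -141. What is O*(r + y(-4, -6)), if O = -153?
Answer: 23256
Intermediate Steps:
y(w, I) = -11
O*(r + y(-4, -6)) = -153*(-141 - 11) = -153*(-152) = 23256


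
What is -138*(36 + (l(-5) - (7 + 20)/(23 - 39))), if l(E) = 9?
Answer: -51543/8 ≈ -6442.9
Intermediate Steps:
-138*(36 + (l(-5) - (7 + 20)/(23 - 39))) = -138*(36 + (9 - (7 + 20)/(23 - 39))) = -138*(36 + (9 - 27/(-16))) = -138*(36 + (9 - 27*(-1)/16)) = -138*(36 + (9 - 1*(-27/16))) = -138*(36 + (9 + 27/16)) = -138*(36 + 171/16) = -138*747/16 = -51543/8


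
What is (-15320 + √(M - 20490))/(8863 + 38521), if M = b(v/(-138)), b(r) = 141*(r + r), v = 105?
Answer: -1915/5923 + I*√10952715/1089832 ≈ -0.32332 + 0.0030367*I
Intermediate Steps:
b(r) = 282*r (b(r) = 141*(2*r) = 282*r)
M = -4935/23 (M = 282*(105/(-138)) = 282*(105*(-1/138)) = 282*(-35/46) = -4935/23 ≈ -214.57)
(-15320 + √(M - 20490))/(8863 + 38521) = (-15320 + √(-4935/23 - 20490))/(8863 + 38521) = (-15320 + √(-476205/23))/47384 = (-15320 + I*√10952715/23)*(1/47384) = -1915/5923 + I*√10952715/1089832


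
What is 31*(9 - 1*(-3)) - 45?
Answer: 327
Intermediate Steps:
31*(9 - 1*(-3)) - 45 = 31*(9 + 3) - 45 = 31*12 - 45 = 372 - 45 = 327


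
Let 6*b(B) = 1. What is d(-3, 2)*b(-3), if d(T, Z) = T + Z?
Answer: -1/6 ≈ -0.16667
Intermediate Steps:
b(B) = 1/6 (b(B) = (1/6)*1 = 1/6)
d(-3, 2)*b(-3) = (-3 + 2)*(1/6) = -1*1/6 = -1/6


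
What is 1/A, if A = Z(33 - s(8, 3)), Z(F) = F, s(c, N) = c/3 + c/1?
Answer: 3/67 ≈ 0.044776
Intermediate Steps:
s(c, N) = 4*c/3 (s(c, N) = c*(1/3) + c*1 = c/3 + c = 4*c/3)
A = 67/3 (A = 33 - 4*8/3 = 33 - 1*32/3 = 33 - 32/3 = 67/3 ≈ 22.333)
1/A = 1/(67/3) = 3/67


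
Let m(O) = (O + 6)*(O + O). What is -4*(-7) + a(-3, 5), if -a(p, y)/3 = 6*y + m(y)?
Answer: -392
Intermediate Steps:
m(O) = 2*O*(6 + O) (m(O) = (6 + O)*(2*O) = 2*O*(6 + O))
a(p, y) = -18*y - 6*y*(6 + y) (a(p, y) = -3*(6*y + 2*y*(6 + y)) = -18*y - 6*y*(6 + y))
-4*(-7) + a(-3, 5) = -4*(-7) + 6*5*(-9 - 1*5) = 28 + 6*5*(-9 - 5) = 28 + 6*5*(-14) = 28 - 420 = -392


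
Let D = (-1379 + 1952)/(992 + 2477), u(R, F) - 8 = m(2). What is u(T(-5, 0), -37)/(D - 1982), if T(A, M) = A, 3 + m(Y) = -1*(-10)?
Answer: -10407/1374997 ≈ -0.0075687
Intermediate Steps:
m(Y) = 7 (m(Y) = -3 - 1*(-10) = -3 + 10 = 7)
u(R, F) = 15 (u(R, F) = 8 + 7 = 15)
D = 573/3469 ≈ 0.16518
u(T(-5, 0), -37)/(D - 1982) = 15/(573/3469 - 1982) = 15/(-6874985/3469) = 15*(-3469/6874985) = -10407/1374997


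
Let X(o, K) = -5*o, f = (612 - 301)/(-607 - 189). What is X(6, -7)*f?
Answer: 4665/398 ≈ 11.721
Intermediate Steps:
f = -311/796 (f = 311/(-796) = 311*(-1/796) = -311/796 ≈ -0.39070)
X(6, -7)*f = -5*6*(-311/796) = -30*(-311/796) = 4665/398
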